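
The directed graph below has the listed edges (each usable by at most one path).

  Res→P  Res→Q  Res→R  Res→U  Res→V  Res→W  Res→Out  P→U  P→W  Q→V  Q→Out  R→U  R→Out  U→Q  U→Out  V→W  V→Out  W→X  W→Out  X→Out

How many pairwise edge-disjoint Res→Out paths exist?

7

Assign every edge capacity 1; by Menger, the answer equals the max flow.
Path Res→Out (+1); total 1.
Path Res→Q→Out (+1); total 2.
Path Res→R→Out (+1); total 3.
Path Res→U→Out (+1); total 4.
Path Res→V→Out (+1); total 5.
Path Res→W→Out (+1); total 6.
Path Res→P→W→X→Out (+1); total 7.
No residual Res→Out path; max flow = 7.
Certifying cut of size 7: {Res→Out, Res→P, Res→Q, Res→R, Res→U, Res→V, Res→W}.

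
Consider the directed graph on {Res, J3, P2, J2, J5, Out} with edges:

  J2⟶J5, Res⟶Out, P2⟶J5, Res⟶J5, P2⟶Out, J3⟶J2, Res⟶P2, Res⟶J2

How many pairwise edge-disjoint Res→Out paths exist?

2

Assign every edge capacity 1; by Menger, the answer equals the max flow.
Path Res→Out (+1); total 1.
Path Res→P2→Out (+1); total 2.
No residual Res→Out path; max flow = 2.
Certifying cut of size 2: {Res→Out, Res→P2}.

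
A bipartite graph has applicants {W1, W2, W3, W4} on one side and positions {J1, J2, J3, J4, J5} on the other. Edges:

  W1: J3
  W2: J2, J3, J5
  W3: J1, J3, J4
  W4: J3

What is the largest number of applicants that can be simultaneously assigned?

Unit-capacity flow: source→left, listed edges, right→sink; max matching = max flow.
Augmenting path W1→J3 (+1); matched 1.
Augmenting path W2→J2 (+1); matched 2.
Augmenting path W3→J1 (+1); matched 3.
No augmenting path remains; maximum matching = 3.
König certificate: {W2, W3, J3} is a vertex cover of size 3 (every listed pair touches it), so no matching can be larger.

3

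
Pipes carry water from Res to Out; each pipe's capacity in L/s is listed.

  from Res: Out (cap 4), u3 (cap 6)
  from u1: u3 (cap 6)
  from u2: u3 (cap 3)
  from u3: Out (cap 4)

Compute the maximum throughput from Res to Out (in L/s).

Augment Res→Out: bottleneck 4, flow now 4.
Augment Res→u3→Out: bottleneck 4, flow now 8.
No augmenting path remains; maximum flow = 8.
In the residual graph, reachable from Res: {Res, u3}.
Min-cut edges: Res→Out (4), u3→Out (4); capacity 4 + 4 = 8.
This cut is saturated, so no flow can exceed 8.

8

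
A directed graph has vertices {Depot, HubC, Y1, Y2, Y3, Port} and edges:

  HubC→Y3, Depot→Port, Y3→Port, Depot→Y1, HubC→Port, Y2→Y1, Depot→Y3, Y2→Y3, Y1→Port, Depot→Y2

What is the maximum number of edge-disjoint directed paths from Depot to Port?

3

Assign every edge capacity 1; by Menger, the answer equals the max flow.
Path Depot→Port (+1); total 1.
Path Depot→Y1→Port (+1); total 2.
Path Depot→Y3→Port (+1); total 3.
No residual Depot→Port path; max flow = 3.
Certifying cut of size 3: {Depot→Port, Y1→Port, Y3→Port}.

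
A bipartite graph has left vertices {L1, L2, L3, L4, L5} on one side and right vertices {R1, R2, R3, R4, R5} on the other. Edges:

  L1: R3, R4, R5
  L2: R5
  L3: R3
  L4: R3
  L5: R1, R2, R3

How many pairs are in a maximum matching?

4

Unit-capacity flow: source→left, listed edges, right→sink; max matching = max flow.
Augmenting path L1→R3 (+1); matched 1.
Augmenting path L2→R5 (+1); matched 2.
Augmenting path L5→R1 (+1); matched 3.
Augmenting path L3→R3→L1→R4 (+1); matched 4.
No augmenting path remains; maximum matching = 4.
König certificate: {L1, L2, L5, R3} is a vertex cover of size 4 (every listed pair touches it), so no matching can be larger.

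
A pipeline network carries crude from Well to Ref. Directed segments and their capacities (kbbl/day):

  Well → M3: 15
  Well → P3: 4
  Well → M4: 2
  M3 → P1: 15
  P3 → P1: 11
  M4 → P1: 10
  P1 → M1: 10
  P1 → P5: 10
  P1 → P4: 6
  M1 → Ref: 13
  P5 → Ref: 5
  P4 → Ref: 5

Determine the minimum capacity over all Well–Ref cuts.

20

Augment Well→M3→P1→M1→Ref: bottleneck 10, flow now 10.
Augment Well→M3→P1→P5→Ref: bottleneck 5, flow now 15.
Augment Well→P3→P1→P4→Ref: bottleneck 4, flow now 19.
Augment Well→M4→P1→P4→Ref: bottleneck 1, flow now 20.
No augmenting path remains; maximum flow = 20.
By max-flow min-cut, the minimum cut capacity equals the max flow.
In the residual graph, reachable from Well: {Well, M3, P3, M4, P1, P5, P4}.
Min-cut edges: P1→M1 (10), P5→Ref (5), P4→Ref (5); capacity 10 + 5 + 5 = 20.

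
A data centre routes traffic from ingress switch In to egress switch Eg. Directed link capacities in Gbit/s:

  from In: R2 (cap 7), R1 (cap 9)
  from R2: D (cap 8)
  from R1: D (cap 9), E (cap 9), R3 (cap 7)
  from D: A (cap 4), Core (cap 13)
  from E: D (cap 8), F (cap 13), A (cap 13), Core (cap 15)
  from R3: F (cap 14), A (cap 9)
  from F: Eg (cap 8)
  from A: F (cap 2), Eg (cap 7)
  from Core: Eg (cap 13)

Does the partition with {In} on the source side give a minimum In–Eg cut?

Given cut capacity: 7 + 9 = 16.
Augment In→R2→D→A→Eg: bottleneck 4, flow now 4.
Augment In→R2→D→Core→Eg: bottleneck 3, flow now 7.
Augment In→R1→D→Core→Eg: bottleneck 9, flow now 16.
No augmenting path remains; maximum flow = 16.
Cut capacity 16 equals the max flow, so it is a minimum cut.

Yes — it is a minimum cut (capacity 16).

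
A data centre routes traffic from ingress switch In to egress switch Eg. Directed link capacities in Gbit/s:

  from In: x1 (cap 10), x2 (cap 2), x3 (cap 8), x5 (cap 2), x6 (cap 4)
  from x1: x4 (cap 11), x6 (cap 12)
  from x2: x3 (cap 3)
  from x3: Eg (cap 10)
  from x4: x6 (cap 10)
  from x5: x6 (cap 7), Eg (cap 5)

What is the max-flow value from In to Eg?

12

Augment In→x3→Eg: bottleneck 8, flow now 8.
Augment In→x5→Eg: bottleneck 2, flow now 10.
Augment In→x2→x3→Eg: bottleneck 2, flow now 12.
No augmenting path remains; maximum flow = 12.
In the residual graph, reachable from In: {In, x1, x4, x6}.
Min-cut edges: In→x2 (2), In→x3 (8), In→x5 (2); capacity 2 + 8 + 2 = 12.
This cut is saturated, so no flow can exceed 12.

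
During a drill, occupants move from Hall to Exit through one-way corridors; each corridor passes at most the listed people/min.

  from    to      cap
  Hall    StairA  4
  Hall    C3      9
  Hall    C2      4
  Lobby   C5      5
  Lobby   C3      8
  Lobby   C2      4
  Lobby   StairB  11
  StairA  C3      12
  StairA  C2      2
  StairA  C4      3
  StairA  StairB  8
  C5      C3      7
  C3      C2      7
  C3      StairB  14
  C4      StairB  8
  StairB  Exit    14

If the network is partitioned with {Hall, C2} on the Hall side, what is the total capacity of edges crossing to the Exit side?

Edges leaving {Hall, C2}: Hall→StairA (4), Hall→C3 (9).
Cut capacity = 4 + 9 = 13.

13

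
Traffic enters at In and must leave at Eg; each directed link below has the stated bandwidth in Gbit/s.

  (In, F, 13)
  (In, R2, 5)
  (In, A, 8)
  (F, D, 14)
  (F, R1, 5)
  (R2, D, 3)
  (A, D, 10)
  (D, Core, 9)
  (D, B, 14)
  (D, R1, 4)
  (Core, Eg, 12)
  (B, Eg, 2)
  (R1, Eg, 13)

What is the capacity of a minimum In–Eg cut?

Augment In→F→R1→Eg: bottleneck 5, flow now 5.
Augment In→F→D→Core→Eg: bottleneck 8, flow now 13.
Augment In→R2→D→Core→Eg: bottleneck 1, flow now 14.
Augment In→R2→D→B→Eg: bottleneck 2, flow now 16.
Augment In→A→D→R1→Eg: bottleneck 4, flow now 20.
No augmenting path remains; maximum flow = 20.
By max-flow min-cut, the minimum cut capacity equals the max flow.
In the residual graph, reachable from In: {In, F, R2, A, D, B}.
Min-cut edges: F→R1 (5), D→Core (9), D→R1 (4), B→Eg (2); capacity 5 + 9 + 4 + 2 = 20.

20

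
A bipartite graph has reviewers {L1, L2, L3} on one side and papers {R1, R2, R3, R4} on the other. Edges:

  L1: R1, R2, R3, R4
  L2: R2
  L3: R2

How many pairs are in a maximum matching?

Unit-capacity flow: source→left, listed edges, right→sink; max matching = max flow.
Augmenting path L1→R1 (+1); matched 1.
Augmenting path L2→R2 (+1); matched 2.
No augmenting path remains; maximum matching = 2.
König certificate: {L1, R2} is a vertex cover of size 2 (every listed pair touches it), so no matching can be larger.

2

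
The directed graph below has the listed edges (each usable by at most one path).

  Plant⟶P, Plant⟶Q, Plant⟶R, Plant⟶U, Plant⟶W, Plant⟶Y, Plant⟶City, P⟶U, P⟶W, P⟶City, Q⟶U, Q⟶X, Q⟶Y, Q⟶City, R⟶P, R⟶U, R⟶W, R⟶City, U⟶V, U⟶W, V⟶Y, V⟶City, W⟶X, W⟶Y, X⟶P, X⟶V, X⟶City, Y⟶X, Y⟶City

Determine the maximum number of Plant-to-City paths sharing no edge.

Assign every edge capacity 1; by Menger, the answer equals the max flow.
Path Plant→City (+1); total 1.
Path Plant→P→City (+1); total 2.
Path Plant→Q→City (+1); total 3.
Path Plant→R→City (+1); total 4.
Path Plant→Y→City (+1); total 5.
Path Plant→U→V→City (+1); total 6.
Path Plant→W→X→City (+1); total 7.
No residual Plant→City path; max flow = 7.
Certifying cut of size 7: {Plant→City, Plant→P, Plant→Q, Plant→R, Plant→U, Plant→W, Plant→Y}.

7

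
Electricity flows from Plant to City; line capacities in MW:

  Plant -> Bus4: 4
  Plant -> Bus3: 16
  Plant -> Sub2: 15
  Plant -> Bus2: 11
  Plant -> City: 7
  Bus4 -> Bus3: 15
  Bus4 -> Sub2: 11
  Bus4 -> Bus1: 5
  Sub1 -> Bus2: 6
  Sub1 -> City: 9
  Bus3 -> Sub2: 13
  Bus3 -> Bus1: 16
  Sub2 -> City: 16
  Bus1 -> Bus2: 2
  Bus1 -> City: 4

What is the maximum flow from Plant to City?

27

Augment Plant→City: bottleneck 7, flow now 7.
Augment Plant→Sub2→City: bottleneck 15, flow now 22.
Augment Plant→Bus4→Sub2→City: bottleneck 1, flow now 23.
Augment Plant→Bus4→Bus1→City: bottleneck 3, flow now 26.
Augment Plant→Bus3→Bus1→City: bottleneck 1, flow now 27.
No augmenting path remains; maximum flow = 27.
In the residual graph, reachable from Plant: {Plant, Bus4, Bus3, Sub2, Bus1, Bus2}.
Min-cut edges: Plant→City (7), Sub2→City (16), Bus1→City (4); capacity 7 + 16 + 4 = 27.
This cut is saturated, so no flow can exceed 27.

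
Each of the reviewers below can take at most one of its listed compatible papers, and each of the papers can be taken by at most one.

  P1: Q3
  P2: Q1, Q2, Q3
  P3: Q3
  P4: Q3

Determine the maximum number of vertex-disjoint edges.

2

Unit-capacity flow: source→left, listed edges, right→sink; max matching = max flow.
Augmenting path P1→Q3 (+1); matched 1.
Augmenting path P2→Q1 (+1); matched 2.
No augmenting path remains; maximum matching = 2.
König certificate: {P2, Q3} is a vertex cover of size 2 (every listed pair touches it), so no matching can be larger.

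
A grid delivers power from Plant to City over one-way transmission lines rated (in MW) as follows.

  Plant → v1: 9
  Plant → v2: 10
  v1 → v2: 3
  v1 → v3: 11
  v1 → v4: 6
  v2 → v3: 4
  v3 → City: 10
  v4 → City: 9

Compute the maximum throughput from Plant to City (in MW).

Augment Plant→v1→v3→City: bottleneck 9, flow now 9.
Augment Plant→v2→v3→City: bottleneck 1, flow now 10.
Augment Plant→v2→v3→v1→v4→City: bottleneck 3, flow now 13. (uses reverse residual edge)
No augmenting path remains; maximum flow = 13.
In the residual graph, reachable from Plant: {Plant, v2}.
Min-cut edges: Plant→v1 (9), v2→v3 (4); capacity 9 + 4 = 13.
This cut is saturated, so no flow can exceed 13.

13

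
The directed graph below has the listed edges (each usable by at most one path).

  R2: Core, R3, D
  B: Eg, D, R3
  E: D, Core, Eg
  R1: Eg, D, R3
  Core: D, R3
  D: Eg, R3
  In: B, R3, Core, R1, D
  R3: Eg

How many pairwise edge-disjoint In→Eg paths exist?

Assign every edge capacity 1; by Menger, the answer equals the max flow.
Path In→R1→Eg (+1); total 1.
Path In→D→Eg (+1); total 2.
Path In→B→Eg (+1); total 3.
Path In→R3→Eg (+1); total 4.
No residual In→Eg path; max flow = 4.
Certifying cut of size 4: {D→Eg, In→B, In→R1, R3→Eg}.

4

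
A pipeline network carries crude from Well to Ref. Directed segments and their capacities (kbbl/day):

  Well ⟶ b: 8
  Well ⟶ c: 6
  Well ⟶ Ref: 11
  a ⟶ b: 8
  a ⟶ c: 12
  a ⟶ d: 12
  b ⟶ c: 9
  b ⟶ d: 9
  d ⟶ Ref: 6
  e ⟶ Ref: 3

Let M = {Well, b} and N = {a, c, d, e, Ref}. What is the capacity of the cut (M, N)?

Edges leaving {Well, b}: Well→c (6), Well→Ref (11), b→c (9), b→d (9).
Cut capacity = 6 + 11 + 9 + 9 = 35.

35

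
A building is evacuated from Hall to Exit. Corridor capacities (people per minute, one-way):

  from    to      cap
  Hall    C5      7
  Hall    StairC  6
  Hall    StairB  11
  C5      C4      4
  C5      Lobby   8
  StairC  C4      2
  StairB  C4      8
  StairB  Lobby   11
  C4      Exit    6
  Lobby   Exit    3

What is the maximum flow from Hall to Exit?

Augment Hall→C5→C4→Exit: bottleneck 4, flow now 4.
Augment Hall→C5→Lobby→Exit: bottleneck 3, flow now 7.
Augment Hall→StairC→C4→Exit: bottleneck 2, flow now 9.
No augmenting path remains; maximum flow = 9.
In the residual graph, reachable from Hall: {Hall, C5, StairC, StairB, C4, Lobby}.
Min-cut edges: C4→Exit (6), Lobby→Exit (3); capacity 6 + 3 = 9.
This cut is saturated, so no flow can exceed 9.

9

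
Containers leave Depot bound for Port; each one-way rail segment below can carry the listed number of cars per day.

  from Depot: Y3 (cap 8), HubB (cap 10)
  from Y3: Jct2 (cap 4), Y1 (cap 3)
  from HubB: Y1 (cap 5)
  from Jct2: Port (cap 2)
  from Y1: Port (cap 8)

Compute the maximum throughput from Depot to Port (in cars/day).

10

Augment Depot→Y3→Jct2→Port: bottleneck 2, flow now 2.
Augment Depot→Y3→Y1→Port: bottleneck 3, flow now 5.
Augment Depot→HubB→Y1→Port: bottleneck 5, flow now 10.
No augmenting path remains; maximum flow = 10.
In the residual graph, reachable from Depot: {Depot, Y3, HubB, Jct2}.
Min-cut edges: Y3→Y1 (3), HubB→Y1 (5), Jct2→Port (2); capacity 3 + 5 + 2 = 10.
This cut is saturated, so no flow can exceed 10.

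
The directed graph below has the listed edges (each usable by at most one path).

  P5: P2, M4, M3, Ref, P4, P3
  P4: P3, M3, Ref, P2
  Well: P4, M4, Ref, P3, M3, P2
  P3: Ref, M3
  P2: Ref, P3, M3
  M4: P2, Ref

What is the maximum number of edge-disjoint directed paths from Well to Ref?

Assign every edge capacity 1; by Menger, the answer equals the max flow.
Path Well→Ref (+1); total 1.
Path Well→P4→Ref (+1); total 2.
Path Well→M4→Ref (+1); total 3.
Path Well→P2→Ref (+1); total 4.
Path Well→P3→Ref (+1); total 5.
No residual Well→Ref path; max flow = 5.
Certifying cut of size 5: {Well→M4, Well→P2, Well→P3, Well→P4, Well→Ref}.

5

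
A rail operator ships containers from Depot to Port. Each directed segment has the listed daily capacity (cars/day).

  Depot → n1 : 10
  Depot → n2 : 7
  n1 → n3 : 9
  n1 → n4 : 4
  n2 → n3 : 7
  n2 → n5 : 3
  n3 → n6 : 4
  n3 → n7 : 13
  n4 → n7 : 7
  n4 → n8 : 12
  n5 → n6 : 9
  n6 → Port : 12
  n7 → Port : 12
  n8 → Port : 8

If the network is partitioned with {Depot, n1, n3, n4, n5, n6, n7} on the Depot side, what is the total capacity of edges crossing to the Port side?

Edges leaving {Depot, n1, n3, n4, n5, n6, n7}: Depot→n2 (7), n4→n8 (12), n6→Port (12), n7→Port (12).
Cut capacity = 7 + 12 + 12 + 12 = 43.

43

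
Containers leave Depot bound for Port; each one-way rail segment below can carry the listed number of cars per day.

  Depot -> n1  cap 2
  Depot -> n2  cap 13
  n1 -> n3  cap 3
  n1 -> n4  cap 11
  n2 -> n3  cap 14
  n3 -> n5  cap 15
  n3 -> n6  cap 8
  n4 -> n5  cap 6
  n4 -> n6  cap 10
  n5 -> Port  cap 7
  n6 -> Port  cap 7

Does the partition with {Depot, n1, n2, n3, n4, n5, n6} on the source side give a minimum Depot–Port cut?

Given cut capacity: 7 + 7 = 14.
Augment Depot→n1→n3→n5→Port: bottleneck 2, flow now 2.
Augment Depot→n2→n3→n5→Port: bottleneck 5, flow now 7.
Augment Depot→n2→n3→n6→Port: bottleneck 7, flow now 14.
No augmenting path remains; maximum flow = 14.
Cut capacity 14 equals the max flow, so it is a minimum cut.

Yes — it is a minimum cut (capacity 14).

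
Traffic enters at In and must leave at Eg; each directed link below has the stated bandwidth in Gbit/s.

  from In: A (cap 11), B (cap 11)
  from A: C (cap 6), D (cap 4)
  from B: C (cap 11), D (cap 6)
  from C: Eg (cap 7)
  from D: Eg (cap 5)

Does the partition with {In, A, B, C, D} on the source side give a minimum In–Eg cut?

Given cut capacity: 7 + 5 = 12.
Augment In→A→C→Eg: bottleneck 6, flow now 6.
Augment In→A→D→Eg: bottleneck 4, flow now 10.
Augment In→B→C→Eg: bottleneck 1, flow now 11.
Augment In→B→D→Eg: bottleneck 1, flow now 12.
No augmenting path remains; maximum flow = 12.
Cut capacity 12 equals the max flow, so it is a minimum cut.

Yes — it is a minimum cut (capacity 12).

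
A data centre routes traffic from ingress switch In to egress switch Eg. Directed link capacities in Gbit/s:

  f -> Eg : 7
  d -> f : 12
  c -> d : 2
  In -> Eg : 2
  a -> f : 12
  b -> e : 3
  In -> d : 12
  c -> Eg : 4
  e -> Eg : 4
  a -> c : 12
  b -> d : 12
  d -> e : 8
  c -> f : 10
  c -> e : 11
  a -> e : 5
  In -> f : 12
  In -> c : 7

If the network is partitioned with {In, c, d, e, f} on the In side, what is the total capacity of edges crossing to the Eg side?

Edges leaving {In, c, d, e, f}: In→Eg (2), c→Eg (4), e→Eg (4), f→Eg (7).
Cut capacity = 2 + 4 + 4 + 7 = 17.

17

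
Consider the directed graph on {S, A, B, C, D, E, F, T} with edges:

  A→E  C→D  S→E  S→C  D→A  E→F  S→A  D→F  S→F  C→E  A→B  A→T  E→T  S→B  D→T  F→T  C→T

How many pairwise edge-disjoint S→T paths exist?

Assign every edge capacity 1; by Menger, the answer equals the max flow.
Path S→A→T (+1); total 1.
Path S→C→T (+1); total 2.
Path S→E→T (+1); total 3.
Path S→F→T (+1); total 4.
No residual S→T path; max flow = 4.
Certifying cut of size 4: {S→A, S→C, S→E, S→F}.

4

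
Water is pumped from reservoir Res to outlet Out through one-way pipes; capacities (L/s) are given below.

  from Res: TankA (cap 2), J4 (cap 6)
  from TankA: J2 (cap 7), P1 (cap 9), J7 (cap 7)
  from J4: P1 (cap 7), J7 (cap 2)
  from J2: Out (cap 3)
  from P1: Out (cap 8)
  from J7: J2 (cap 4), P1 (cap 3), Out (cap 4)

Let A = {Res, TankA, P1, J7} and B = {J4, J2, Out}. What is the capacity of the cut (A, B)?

Edges leaving {Res, TankA, P1, J7}: Res→J4 (6), TankA→J2 (7), P1→Out (8), J7→J2 (4), J7→Out (4).
Cut capacity = 6 + 7 + 8 + 4 + 4 = 29.

29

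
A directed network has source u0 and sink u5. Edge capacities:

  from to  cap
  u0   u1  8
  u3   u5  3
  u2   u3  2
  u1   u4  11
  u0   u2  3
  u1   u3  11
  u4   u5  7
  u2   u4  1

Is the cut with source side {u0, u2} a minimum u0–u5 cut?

No — its capacity is 11, but the minimum cut has capacity 10.

Given cut capacity: 8 + 2 + 1 = 11.
Augment u0→u1→u3→u5: bottleneck 3, flow now 3.
Augment u0→u1→u4→u5: bottleneck 5, flow now 8.
Augment u0→u2→u4→u5: bottleneck 1, flow now 9.
Augment u0→u2→u3→u1→u4→u5: bottleneck 1, flow now 10. (uses reverse residual edge)
No augmenting path remains; maximum flow = 10.
In the residual graph, reachable from u0: {u0, u1, u2, u3, u4}.
Min-cut edges: u3→u5 (3), u4→u5 (7); capacity 3 + 7 = 10.
Cut capacity 11 exceeds the max flow 10, so it is not minimum.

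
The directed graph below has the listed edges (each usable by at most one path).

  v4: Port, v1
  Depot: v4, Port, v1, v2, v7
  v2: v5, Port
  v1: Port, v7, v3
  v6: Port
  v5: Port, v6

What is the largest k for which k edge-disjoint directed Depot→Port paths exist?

4

Assign every edge capacity 1; by Menger, the answer equals the max flow.
Path Depot→Port (+1); total 1.
Path Depot→v1→Port (+1); total 2.
Path Depot→v2→Port (+1); total 3.
Path Depot→v4→Port (+1); total 4.
No residual Depot→Port path; max flow = 4.
Certifying cut of size 4: {Depot→Port, Depot→v1, Depot→v2, Depot→v4}.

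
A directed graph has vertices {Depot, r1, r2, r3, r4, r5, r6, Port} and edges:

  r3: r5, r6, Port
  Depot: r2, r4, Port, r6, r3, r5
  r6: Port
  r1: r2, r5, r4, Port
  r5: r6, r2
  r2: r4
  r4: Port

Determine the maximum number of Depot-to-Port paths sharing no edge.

4

Assign every edge capacity 1; by Menger, the answer equals the max flow.
Path Depot→Port (+1); total 1.
Path Depot→r3→Port (+1); total 2.
Path Depot→r4→Port (+1); total 3.
Path Depot→r6→Port (+1); total 4.
No residual Depot→Port path; max flow = 4.
Certifying cut of size 4: {Depot→Port, Depot→r3, r4→Port, r6→Port}.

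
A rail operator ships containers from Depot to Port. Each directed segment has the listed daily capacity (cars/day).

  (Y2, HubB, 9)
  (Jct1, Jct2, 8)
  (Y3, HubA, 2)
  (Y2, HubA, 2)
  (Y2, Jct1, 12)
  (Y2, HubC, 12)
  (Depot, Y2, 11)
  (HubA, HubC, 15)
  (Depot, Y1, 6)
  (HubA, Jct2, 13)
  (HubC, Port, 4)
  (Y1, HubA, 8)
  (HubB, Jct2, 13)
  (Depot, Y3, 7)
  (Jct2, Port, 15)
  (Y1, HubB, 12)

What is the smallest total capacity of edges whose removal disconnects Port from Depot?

Augment Depot→Y2→HubC→Port: bottleneck 4, flow now 4.
Augment Depot→Y1→HubB→Jct2→Port: bottleneck 6, flow now 10.
Augment Depot→Y2→HubB→Jct2→Port: bottleneck 7, flow now 17.
Augment Depot→Y3→HubA→Jct2→Port: bottleneck 2, flow now 19.
No augmenting path remains; maximum flow = 19.
By max-flow min-cut, the minimum cut capacity equals the max flow.
In the residual graph, reachable from Depot: {Depot, Y3}.
Min-cut edges: Depot→Y1 (6), Depot→Y2 (11), Y3→HubA (2); capacity 6 + 11 + 2 = 19.

19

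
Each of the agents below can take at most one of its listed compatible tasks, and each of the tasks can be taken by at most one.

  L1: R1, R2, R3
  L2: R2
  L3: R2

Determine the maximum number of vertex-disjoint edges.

2

Unit-capacity flow: source→left, listed edges, right→sink; max matching = max flow.
Augmenting path L1→R1 (+1); matched 1.
Augmenting path L2→R2 (+1); matched 2.
No augmenting path remains; maximum matching = 2.
König certificate: {L1, R2} is a vertex cover of size 2 (every listed pair touches it), so no matching can be larger.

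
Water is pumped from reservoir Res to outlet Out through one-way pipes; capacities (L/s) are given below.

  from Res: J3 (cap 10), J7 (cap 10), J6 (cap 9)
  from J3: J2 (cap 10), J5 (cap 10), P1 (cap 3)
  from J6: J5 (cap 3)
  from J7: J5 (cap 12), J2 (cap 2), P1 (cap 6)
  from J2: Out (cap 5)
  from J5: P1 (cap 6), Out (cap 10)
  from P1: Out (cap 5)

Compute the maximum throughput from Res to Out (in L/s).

20

Augment Res→J3→J2→Out: bottleneck 5, flow now 5.
Augment Res→J3→J5→Out: bottleneck 5, flow now 10.
Augment Res→J6→J5→Out: bottleneck 3, flow now 13.
Augment Res→J7→J5→Out: bottleneck 2, flow now 15.
Augment Res→J7→P1→Out: bottleneck 5, flow now 20.
No augmenting path remains; maximum flow = 20.
In the residual graph, reachable from Res: {Res, J3, J6, J7, J2, J5, P1}.
Min-cut edges: J2→Out (5), J5→Out (10), P1→Out (5); capacity 5 + 10 + 5 = 20.
This cut is saturated, so no flow can exceed 20.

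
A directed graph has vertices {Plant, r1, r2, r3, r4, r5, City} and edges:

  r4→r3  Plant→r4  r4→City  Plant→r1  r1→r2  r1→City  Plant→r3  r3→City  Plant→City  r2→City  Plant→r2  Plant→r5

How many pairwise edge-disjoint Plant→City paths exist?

5

Assign every edge capacity 1; by Menger, the answer equals the max flow.
Path Plant→City (+1); total 1.
Path Plant→r1→City (+1); total 2.
Path Plant→r2→City (+1); total 3.
Path Plant→r3→City (+1); total 4.
Path Plant→r4→City (+1); total 5.
No residual Plant→City path; max flow = 5.
Certifying cut of size 5: {Plant→City, Plant→r1, Plant→r2, Plant→r3, Plant→r4}.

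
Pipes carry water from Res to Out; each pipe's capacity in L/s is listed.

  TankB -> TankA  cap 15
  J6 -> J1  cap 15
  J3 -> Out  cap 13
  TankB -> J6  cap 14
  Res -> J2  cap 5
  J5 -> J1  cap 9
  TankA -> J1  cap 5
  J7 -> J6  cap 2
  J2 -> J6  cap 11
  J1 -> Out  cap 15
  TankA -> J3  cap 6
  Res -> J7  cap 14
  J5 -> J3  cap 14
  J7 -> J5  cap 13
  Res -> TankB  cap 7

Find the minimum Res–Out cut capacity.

26

Augment Res→J7→J6→J1→Out: bottleneck 2, flow now 2.
Augment Res→J7→J5→J3→Out: bottleneck 12, flow now 14.
Augment Res→J2→J6→J1→Out: bottleneck 5, flow now 19.
Augment Res→TankB→J6→J1→Out: bottleneck 7, flow now 26.
No augmenting path remains; maximum flow = 26.
By max-flow min-cut, the minimum cut capacity equals the max flow.
In the residual graph, reachable from Res: {Res}.
Min-cut edges: Res→J7 (14), Res→J2 (5), Res→TankB (7); capacity 14 + 5 + 7 = 26.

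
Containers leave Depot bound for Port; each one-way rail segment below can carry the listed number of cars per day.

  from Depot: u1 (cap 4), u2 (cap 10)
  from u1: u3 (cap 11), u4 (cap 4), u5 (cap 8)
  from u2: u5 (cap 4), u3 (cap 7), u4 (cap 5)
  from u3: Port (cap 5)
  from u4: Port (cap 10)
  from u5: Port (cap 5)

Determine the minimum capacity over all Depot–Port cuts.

14

Augment Depot→u1→u3→Port: bottleneck 4, flow now 4.
Augment Depot→u2→u3→Port: bottleneck 1, flow now 5.
Augment Depot→u2→u4→Port: bottleneck 5, flow now 10.
Augment Depot→u2→u5→Port: bottleneck 4, flow now 14.
No augmenting path remains; maximum flow = 14.
By max-flow min-cut, the minimum cut capacity equals the max flow.
In the residual graph, reachable from Depot: {Depot}.
Min-cut edges: Depot→u1 (4), Depot→u2 (10); capacity 4 + 10 = 14.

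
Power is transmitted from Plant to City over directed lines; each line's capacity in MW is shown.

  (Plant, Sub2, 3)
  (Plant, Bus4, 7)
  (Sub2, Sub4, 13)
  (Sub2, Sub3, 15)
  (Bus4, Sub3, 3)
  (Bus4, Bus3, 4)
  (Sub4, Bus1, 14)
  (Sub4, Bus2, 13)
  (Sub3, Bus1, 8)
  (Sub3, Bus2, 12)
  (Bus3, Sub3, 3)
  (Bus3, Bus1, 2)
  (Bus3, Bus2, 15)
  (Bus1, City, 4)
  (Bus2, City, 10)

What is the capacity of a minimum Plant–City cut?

10

Augment Plant→Sub2→Sub4→Bus1→City: bottleneck 3, flow now 3.
Augment Plant→Bus4→Sub3→Bus1→City: bottleneck 1, flow now 4.
Augment Plant→Bus4→Sub3→Bus2→City: bottleneck 2, flow now 6.
Augment Plant→Bus4→Bus3→Bus2→City: bottleneck 4, flow now 10.
No augmenting path remains; maximum flow = 10.
By max-flow min-cut, the minimum cut capacity equals the max flow.
In the residual graph, reachable from Plant: {Plant}.
Min-cut edges: Plant→Sub2 (3), Plant→Bus4 (7); capacity 3 + 7 = 10.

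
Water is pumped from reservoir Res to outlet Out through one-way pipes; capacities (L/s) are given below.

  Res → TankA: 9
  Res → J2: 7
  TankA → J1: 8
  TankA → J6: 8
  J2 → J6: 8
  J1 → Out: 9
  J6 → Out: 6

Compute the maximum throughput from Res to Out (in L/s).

14

Augment Res→TankA→J1→Out: bottleneck 8, flow now 8.
Augment Res→TankA→J6→Out: bottleneck 1, flow now 9.
Augment Res→J2→J6→Out: bottleneck 5, flow now 14.
No augmenting path remains; maximum flow = 14.
In the residual graph, reachable from Res: {Res, TankA, J2, J6}.
Min-cut edges: TankA→J1 (8), J6→Out (6); capacity 8 + 6 = 14.
This cut is saturated, so no flow can exceed 14.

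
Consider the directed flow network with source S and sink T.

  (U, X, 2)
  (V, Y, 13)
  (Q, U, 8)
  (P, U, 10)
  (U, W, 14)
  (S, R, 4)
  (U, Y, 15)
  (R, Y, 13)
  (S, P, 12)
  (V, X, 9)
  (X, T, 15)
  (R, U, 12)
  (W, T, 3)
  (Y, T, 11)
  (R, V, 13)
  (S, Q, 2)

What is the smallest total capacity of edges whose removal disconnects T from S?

Augment S→R→Y→T: bottleneck 4, flow now 4.
Augment S→P→U→W→T: bottleneck 3, flow now 7.
Augment S→P→U→X→T: bottleneck 2, flow now 9.
Augment S→P→U→Y→T: bottleneck 5, flow now 14.
Augment S→Q→U→Y→T: bottleneck 2, flow now 16.
No augmenting path remains; maximum flow = 16.
By max-flow min-cut, the minimum cut capacity equals the max flow.
In the residual graph, reachable from S: {S, P}.
Min-cut edges: S→Q (2), S→R (4), P→U (10); capacity 2 + 4 + 10 = 16.

16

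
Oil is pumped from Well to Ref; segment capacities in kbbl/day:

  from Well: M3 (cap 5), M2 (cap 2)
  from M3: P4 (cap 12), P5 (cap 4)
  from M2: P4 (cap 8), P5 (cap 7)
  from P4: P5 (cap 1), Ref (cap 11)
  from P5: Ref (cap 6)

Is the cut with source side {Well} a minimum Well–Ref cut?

Yes — it is a minimum cut (capacity 7).

Given cut capacity: 5 + 2 = 7.
Augment Well→M3→P4→Ref: bottleneck 5, flow now 5.
Augment Well→M2→P4→Ref: bottleneck 2, flow now 7.
No augmenting path remains; maximum flow = 7.
Cut capacity 7 equals the max flow, so it is a minimum cut.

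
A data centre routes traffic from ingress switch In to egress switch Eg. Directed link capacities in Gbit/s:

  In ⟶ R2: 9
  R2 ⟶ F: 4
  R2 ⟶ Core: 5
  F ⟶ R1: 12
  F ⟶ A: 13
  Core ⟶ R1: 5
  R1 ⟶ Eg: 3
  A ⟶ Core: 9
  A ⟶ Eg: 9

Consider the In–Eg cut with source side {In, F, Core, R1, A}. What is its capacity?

Edges leaving {In, F, Core, R1, A}: In→R2 (9), R1→Eg (3), A→Eg (9).
Cut capacity = 9 + 3 + 9 = 21.

21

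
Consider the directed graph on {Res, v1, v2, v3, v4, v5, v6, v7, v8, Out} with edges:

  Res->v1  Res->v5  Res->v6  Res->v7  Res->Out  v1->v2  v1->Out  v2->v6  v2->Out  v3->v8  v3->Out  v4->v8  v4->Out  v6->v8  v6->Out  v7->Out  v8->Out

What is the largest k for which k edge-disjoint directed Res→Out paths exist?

Assign every edge capacity 1; by Menger, the answer equals the max flow.
Path Res→Out (+1); total 1.
Path Res→v1→Out (+1); total 2.
Path Res→v6→Out (+1); total 3.
Path Res→v7→Out (+1); total 4.
No residual Res→Out path; max flow = 4.
Certifying cut of size 4: {Res→Out, Res→v1, Res→v6, Res→v7}.

4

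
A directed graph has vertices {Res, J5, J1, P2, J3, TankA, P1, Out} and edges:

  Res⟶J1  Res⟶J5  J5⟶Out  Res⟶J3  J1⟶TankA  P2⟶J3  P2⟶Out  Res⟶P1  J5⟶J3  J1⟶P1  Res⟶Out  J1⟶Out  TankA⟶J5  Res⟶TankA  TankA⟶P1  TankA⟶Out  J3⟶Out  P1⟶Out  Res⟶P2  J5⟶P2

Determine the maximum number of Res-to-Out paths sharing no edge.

7

Assign every edge capacity 1; by Menger, the answer equals the max flow.
Path Res→Out (+1); total 1.
Path Res→J5→Out (+1); total 2.
Path Res→J1→Out (+1); total 3.
Path Res→P2→Out (+1); total 4.
Path Res→J3→Out (+1); total 5.
Path Res→TankA→Out (+1); total 6.
Path Res→P1→Out (+1); total 7.
No residual Res→Out path; max flow = 7.
Certifying cut of size 7: {Res→J1, Res→J3, Res→J5, Res→Out, Res→P1, Res→P2, Res→TankA}.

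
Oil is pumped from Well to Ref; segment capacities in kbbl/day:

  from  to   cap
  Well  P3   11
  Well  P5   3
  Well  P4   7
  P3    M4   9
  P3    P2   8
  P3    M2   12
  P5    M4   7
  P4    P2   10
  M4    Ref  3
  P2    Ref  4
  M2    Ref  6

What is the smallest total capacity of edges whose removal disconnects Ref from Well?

13

Augment Well→P3→M4→Ref: bottleneck 3, flow now 3.
Augment Well→P3→P2→Ref: bottleneck 4, flow now 7.
Augment Well→P3→M2→Ref: bottleneck 4, flow now 11.
Augment Well→P5→M4→P3→M2→Ref: bottleneck 2, flow now 13. (uses reverse residual edge)
No augmenting path remains; maximum flow = 13.
By max-flow min-cut, the minimum cut capacity equals the max flow.
In the residual graph, reachable from Well: {Well, P3, P5, P4, M4, P2, M2}.
Min-cut edges: M4→Ref (3), P2→Ref (4), M2→Ref (6); capacity 3 + 4 + 6 = 13.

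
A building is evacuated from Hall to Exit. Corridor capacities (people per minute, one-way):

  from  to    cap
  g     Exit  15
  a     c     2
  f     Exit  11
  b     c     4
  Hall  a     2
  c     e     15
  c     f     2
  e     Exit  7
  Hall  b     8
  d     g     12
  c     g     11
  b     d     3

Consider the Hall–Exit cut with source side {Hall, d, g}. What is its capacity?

Edges leaving {Hall, d, g}: Hall→a (2), Hall→b (8), g→Exit (15).
Cut capacity = 2 + 8 + 15 = 25.

25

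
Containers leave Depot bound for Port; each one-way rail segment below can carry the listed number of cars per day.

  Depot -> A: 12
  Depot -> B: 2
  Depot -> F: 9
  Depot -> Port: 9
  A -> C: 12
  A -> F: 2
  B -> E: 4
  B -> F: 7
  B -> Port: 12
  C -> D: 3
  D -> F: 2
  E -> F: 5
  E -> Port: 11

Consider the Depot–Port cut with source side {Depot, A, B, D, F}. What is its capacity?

37

Edges leaving {Depot, A, B, D, F}: Depot→Port (9), A→C (12), B→E (4), B→Port (12).
Cut capacity = 9 + 12 + 4 + 12 = 37.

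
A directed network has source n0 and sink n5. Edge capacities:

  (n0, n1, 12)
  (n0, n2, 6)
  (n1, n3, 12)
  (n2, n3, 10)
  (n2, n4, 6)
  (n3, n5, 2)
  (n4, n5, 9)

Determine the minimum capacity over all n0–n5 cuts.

Augment n0→n1→n3→n5: bottleneck 2, flow now 2.
Augment n0→n2→n4→n5: bottleneck 6, flow now 8.
No augmenting path remains; maximum flow = 8.
By max-flow min-cut, the minimum cut capacity equals the max flow.
In the residual graph, reachable from n0: {n0, n1, n3}.
Min-cut edges: n0→n2 (6), n3→n5 (2); capacity 6 + 2 = 8.

8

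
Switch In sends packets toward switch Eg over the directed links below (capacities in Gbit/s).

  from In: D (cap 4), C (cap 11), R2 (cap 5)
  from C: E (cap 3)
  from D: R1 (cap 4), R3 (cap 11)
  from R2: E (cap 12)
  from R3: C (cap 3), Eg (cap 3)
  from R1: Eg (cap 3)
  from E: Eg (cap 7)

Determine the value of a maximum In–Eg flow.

Augment In→C→E→Eg: bottleneck 3, flow now 3.
Augment In→D→R3→Eg: bottleneck 3, flow now 6.
Augment In→D→R1→Eg: bottleneck 1, flow now 7.
Augment In→R2→E→Eg: bottleneck 4, flow now 11.
No augmenting path remains; maximum flow = 11.
In the residual graph, reachable from In: {In, C, R2, E}.
Min-cut edges: In→D (4), E→Eg (7); capacity 4 + 7 = 11.
This cut is saturated, so no flow can exceed 11.

11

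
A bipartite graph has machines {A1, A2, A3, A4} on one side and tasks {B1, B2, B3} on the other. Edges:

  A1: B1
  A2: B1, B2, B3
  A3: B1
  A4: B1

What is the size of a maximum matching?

2

Unit-capacity flow: source→left, listed edges, right→sink; max matching = max flow.
Augmenting path A1→B1 (+1); matched 1.
Augmenting path A2→B2 (+1); matched 2.
No augmenting path remains; maximum matching = 2.
König certificate: {A2, B1} is a vertex cover of size 2 (every listed pair touches it), so no matching can be larger.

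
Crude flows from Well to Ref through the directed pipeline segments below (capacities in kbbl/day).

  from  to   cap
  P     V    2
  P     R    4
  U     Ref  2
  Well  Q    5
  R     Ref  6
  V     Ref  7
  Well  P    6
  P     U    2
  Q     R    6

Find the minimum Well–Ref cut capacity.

Augment Well→P→R→Ref: bottleneck 4, flow now 4.
Augment Well→P→U→Ref: bottleneck 2, flow now 6.
Augment Well→Q→R→Ref: bottleneck 2, flow now 8.
Augment Well→Q→R→P→V→Ref: bottleneck 2, flow now 10. (uses reverse residual edge)
No augmenting path remains; maximum flow = 10.
By max-flow min-cut, the minimum cut capacity equals the max flow.
In the residual graph, reachable from Well: {Well, P, Q, R}.
Min-cut edges: P→U (2), P→V (2), R→Ref (6); capacity 2 + 2 + 6 = 10.

10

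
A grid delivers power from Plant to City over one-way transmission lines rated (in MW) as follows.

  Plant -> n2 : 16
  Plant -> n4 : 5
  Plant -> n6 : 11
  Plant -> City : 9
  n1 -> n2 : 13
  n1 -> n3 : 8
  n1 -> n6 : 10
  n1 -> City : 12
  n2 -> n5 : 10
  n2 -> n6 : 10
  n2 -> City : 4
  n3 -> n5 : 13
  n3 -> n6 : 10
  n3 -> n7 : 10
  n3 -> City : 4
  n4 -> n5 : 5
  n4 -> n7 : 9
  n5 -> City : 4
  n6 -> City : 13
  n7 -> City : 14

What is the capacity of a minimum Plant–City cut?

Augment Plant→City: bottleneck 9, flow now 9.
Augment Plant→n2→City: bottleneck 4, flow now 13.
Augment Plant→n6→City: bottleneck 11, flow now 24.
Augment Plant→n2→n5→City: bottleneck 4, flow now 28.
Augment Plant→n2→n6→City: bottleneck 2, flow now 30.
Augment Plant→n4→n7→City: bottleneck 5, flow now 35.
No augmenting path remains; maximum flow = 35.
By max-flow min-cut, the minimum cut capacity equals the max flow.
In the residual graph, reachable from Plant: {Plant, n2, n5, n6}.
Min-cut edges: Plant→n4 (5), Plant→City (9), n2→City (4), n5→City (4), n6→City (13); capacity 5 + 9 + 4 + 4 + 13 = 35.

35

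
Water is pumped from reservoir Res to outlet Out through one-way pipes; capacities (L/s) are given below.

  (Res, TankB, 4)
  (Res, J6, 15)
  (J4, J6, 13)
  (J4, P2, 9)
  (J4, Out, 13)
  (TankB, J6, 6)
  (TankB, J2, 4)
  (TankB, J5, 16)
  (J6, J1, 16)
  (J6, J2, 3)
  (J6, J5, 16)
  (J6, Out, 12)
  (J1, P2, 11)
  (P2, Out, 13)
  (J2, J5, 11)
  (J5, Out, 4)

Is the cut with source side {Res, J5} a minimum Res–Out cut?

Given cut capacity: 4 + 15 + 4 = 23.
Augment Res→J6→Out: bottleneck 12, flow now 12.
Augment Res→TankB→J5→Out: bottleneck 4, flow now 16.
Augment Res→J6→J1→P2→Out: bottleneck 3, flow now 19.
No augmenting path remains; maximum flow = 19.
In the residual graph, reachable from Res: {Res}.
Min-cut edges: Res→TankB (4), Res→J6 (15); capacity 4 + 15 = 19.
Cut capacity 23 exceeds the max flow 19, so it is not minimum.

No — its capacity is 23, but the minimum cut has capacity 19.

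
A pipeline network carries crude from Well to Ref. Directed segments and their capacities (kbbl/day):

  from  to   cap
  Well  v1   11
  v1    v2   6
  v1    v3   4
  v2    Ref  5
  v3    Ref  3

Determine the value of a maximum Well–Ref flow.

8

Augment Well→v1→v2→Ref: bottleneck 5, flow now 5.
Augment Well→v1→v3→Ref: bottleneck 3, flow now 8.
No augmenting path remains; maximum flow = 8.
In the residual graph, reachable from Well: {Well, v1, v2, v3}.
Min-cut edges: v2→Ref (5), v3→Ref (3); capacity 5 + 3 = 8.
This cut is saturated, so no flow can exceed 8.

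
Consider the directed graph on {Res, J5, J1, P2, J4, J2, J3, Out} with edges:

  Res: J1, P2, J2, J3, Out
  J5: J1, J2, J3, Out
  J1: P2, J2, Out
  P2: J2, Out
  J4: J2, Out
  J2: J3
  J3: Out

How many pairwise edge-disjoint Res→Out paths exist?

Assign every edge capacity 1; by Menger, the answer equals the max flow.
Path Res→Out (+1); total 1.
Path Res→J1→Out (+1); total 2.
Path Res→P2→Out (+1); total 3.
Path Res→J3→Out (+1); total 4.
No residual Res→Out path; max flow = 4.
Certifying cut of size 4: {J3→Out, Res→J1, Res→Out, Res→P2}.

4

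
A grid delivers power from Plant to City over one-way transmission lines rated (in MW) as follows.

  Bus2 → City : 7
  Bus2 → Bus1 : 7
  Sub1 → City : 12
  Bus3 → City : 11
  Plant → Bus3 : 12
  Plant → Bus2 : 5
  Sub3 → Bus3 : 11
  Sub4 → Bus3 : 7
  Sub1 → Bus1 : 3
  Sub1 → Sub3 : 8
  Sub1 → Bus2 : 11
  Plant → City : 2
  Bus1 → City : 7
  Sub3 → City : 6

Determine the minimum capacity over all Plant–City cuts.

Augment Plant→City: bottleneck 2, flow now 2.
Augment Plant→Bus2→City: bottleneck 5, flow now 7.
Augment Plant→Bus3→City: bottleneck 11, flow now 18.
No augmenting path remains; maximum flow = 18.
By max-flow min-cut, the minimum cut capacity equals the max flow.
In the residual graph, reachable from Plant: {Plant, Bus3}.
Min-cut edges: Plant→Bus2 (5), Plant→City (2), Bus3→City (11); capacity 5 + 2 + 11 = 18.

18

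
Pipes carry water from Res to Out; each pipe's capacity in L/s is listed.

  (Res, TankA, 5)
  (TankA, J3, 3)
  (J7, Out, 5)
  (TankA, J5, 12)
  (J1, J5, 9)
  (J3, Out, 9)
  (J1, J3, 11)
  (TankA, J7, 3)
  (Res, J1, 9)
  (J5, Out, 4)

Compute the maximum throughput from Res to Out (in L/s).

14

Augment Res→TankA→J3→Out: bottleneck 3, flow now 3.
Augment Res→TankA→J7→Out: bottleneck 2, flow now 5.
Augment Res→J1→J3→Out: bottleneck 6, flow now 11.
Augment Res→J1→J5→Out: bottleneck 3, flow now 14.
No augmenting path remains; maximum flow = 14.
In the residual graph, reachable from Res: {Res}.
Min-cut edges: Res→TankA (5), Res→J1 (9); capacity 5 + 9 = 14.
This cut is saturated, so no flow can exceed 14.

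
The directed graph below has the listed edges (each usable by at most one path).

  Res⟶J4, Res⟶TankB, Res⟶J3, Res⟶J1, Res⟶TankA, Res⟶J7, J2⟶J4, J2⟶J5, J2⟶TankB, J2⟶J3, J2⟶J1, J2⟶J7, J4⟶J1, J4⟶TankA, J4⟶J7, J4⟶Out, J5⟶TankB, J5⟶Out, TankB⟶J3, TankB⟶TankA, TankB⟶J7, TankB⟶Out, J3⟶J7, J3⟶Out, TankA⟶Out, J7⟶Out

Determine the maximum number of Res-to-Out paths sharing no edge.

5

Assign every edge capacity 1; by Menger, the answer equals the max flow.
Path Res→J4→Out (+1); total 1.
Path Res→TankB→Out (+1); total 2.
Path Res→J3→Out (+1); total 3.
Path Res→TankA→Out (+1); total 4.
Path Res→J7→Out (+1); total 5.
No residual Res→Out path; max flow = 5.
Certifying cut of size 5: {Res→J3, Res→J4, Res→J7, Res→TankA, Res→TankB}.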